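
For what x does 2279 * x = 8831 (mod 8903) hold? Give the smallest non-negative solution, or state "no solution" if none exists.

First find gcd(2279, 8903):
8903 = 3·2279 + 2066
2279 = 1·2066 + 213
2066 = 9·213 + 149
213 = 1·149 + 64
149 = 2·64 + 21
64 = 3·21 + 1
21 = 21·1 + 0
gcd = 1, so a unique solution mod 8903 exists.
Back-substitute for the Bézout coefficients:
1 = 64 − 3·21
1 = −3·149 + 7·64
1 = 7·213 − 10·149
1 = −10·2066 + 97·213
1 = 97·2279 − 107·2066
1 = −107·8903 + 418·2279
So 2279·(418) ≡ 1 (mod 8903), giving 2279⁻¹ ≡ 418.
x ≡ 2279⁻¹·8831 ≡ 418·8831 ≡ 5516 (mod 8903).

5516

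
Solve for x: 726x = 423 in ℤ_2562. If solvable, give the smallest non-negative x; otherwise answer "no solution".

gcd(726, 2562):
2562 = 3×726 + 384
726 = 1×384 + 342
384 = 1×342 + 42
342 = 8×42 + 6
42 = 7×6 + 0
gcd = 6, but 6 ∤ 423, so the congruence has no solution.

no solution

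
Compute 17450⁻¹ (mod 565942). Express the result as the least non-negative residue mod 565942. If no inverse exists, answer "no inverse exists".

Compute gcd(17450, 565942):
565942 = 32*17450 + 7542
17450 = 2*7542 + 2366
7542 = 3*2366 + 444
2366 = 5*444 + 146
444 = 3*146 + 6
146 = 24*6 + 2
6 = 3*2 + 0
Since gcd = 2 > 1, 17450 is not a unit mod 565942.

no inverse exists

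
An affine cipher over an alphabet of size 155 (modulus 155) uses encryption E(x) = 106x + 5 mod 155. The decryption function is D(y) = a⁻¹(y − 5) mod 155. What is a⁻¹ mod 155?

Run Euclid on (155, 106):
155 = 1·106 + 49
106 = 2·49 + 8
49 = 6·8 + 1
8 = 8·1 + 0
The gcd is 1. Working backward:
1 = 49 − 6·8
1 = −6·106 + 13·49
1 = 13·155 − 19·106
Hence 106⁻¹ ≡ -19 ≡ 136 (mod 155).

136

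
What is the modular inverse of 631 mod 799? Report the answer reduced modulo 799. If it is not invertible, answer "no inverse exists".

604

gcd(799, 631) by repeated division:
799 = 1·631 + 168
631 = 3·168 + 127
168 = 1·127 + 41
127 = 3·41 + 4
41 = 10·4 + 1
4 = 4·1 + 0
gcd = 1, so the inverse exists. Back-substitute:
1 = 41 − 10·4
1 = −10·127 + 31·41
1 = 31·168 − 41·127
1 = −41·631 + 154·168
1 = 154·799 − 195·631
Hence 631⁻¹ ≡ -195 ≡ 604 (mod 799).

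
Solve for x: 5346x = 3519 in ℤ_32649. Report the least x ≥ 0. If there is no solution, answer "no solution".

First find gcd(5346, 32649):
32649 = 6×5346 + 573
5346 = 9×573 + 189
573 = 3×189 + 6
189 = 31×6 + 3
6 = 2×3 + 0
gcd = 3 and 3 | 3519, so solutions exist. Divide through by 3: 1782x ≡ 1173 (mod 10883).
Now find 1782⁻¹ mod 10883:
10883 = 6·1782 + 191
1782 = 9·191 + 63
191 = 3·63 + 2
63 = 31·2 + 1
2 = 2·1 + 0
Back-substitute:
1 = 63 − 31·2
1 = −31·191 + 94·63
1 = 94·1782 − 877·191
1 = −877·10883 + 5356·1782
So 1782⁻¹ ≡ 5356 (mod 10883).
Then x ≡ 5356·1173 ≡ 3097 (mod 10883); the smallest non-negative solution is x = 3097.

3097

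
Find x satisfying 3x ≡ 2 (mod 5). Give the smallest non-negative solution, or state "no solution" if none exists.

First find gcd(3, 5):
5 = 1×3 + 2
3 = 1×2 + 1
2 = 2×1 + 0
gcd = 1, so a unique solution mod 5 exists.
Back-substitute for the Bézout coefficients:
1 = 3 − 2
1 = −5 + 2·3
So 3·(2) ≡ 1 (mod 5), giving 3⁻¹ ≡ 2.
x ≡ 3⁻¹·2 ≡ 2·2 ≡ 4 (mod 5).

4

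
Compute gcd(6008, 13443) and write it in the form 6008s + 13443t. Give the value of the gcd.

1

Repeated division:
13443 = 2*6008 + 1427
6008 = 4*1427 + 300
1427 = 4*300 + 227
300 = 1*227 + 73
227 = 3*73 + 8
73 = 9*8 + 1
8 = 8*1 + 0
gcd(6008, 13443) = 1.
Working backward:
1 = 73 − 9·8
1 = −9·227 + 28·73
1 = 28·300 − 37·227
1 = −37·1427 + 176·300
1 = 176·6008 − 741·1427
1 = −741·13443 + 1658·6008
So 1 = (-741)·13443 + (1658)·6008.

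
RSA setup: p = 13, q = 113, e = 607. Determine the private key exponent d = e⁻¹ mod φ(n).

31

φ(n) = (p−1)(q−1) = 12·112 = 1344.
Need d with 607·d ≡ 1 (mod 1344). Apply the extended Euclidean algorithm:
1344 = 2*607 + 130
607 = 4*130 + 87
130 = 1*87 + 43
87 = 2*43 + 1
43 = 43*1 + 0
Back-substitute:
1 = 87 − 2·43
1 = −2·130 + 3·87
1 = 3·607 − 14·130
1 = −14·1344 + 31·607
So 607·31 ≡ 1 (mod 1344), hence d = 31.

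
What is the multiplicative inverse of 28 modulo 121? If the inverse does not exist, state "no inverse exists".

13

gcd(121, 28) by repeated division:
121 = 4×28 + 9
28 = 3×9 + 1
9 = 9×1 + 0
The gcd is 1. Working backward:
1 = 28 − 3·9
1 = −3·121 + 13·28
So 28·13 ≡ 1 (mod 121).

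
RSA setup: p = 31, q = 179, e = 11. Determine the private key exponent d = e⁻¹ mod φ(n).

φ(n) = (p−1)(q−1) = 30·178 = 5340.
Need d with 11·d ≡ 1 (mod 5340). Apply the extended Euclidean algorithm:
5340 = 485·11 + 5
11 = 2·5 + 1
5 = 5·1 + 0
Back-substitute:
1 = 11 − 2·5
1 = −2·5340 + 971·11
So 11·971 ≡ 1 (mod 5340), hence d = 971.

971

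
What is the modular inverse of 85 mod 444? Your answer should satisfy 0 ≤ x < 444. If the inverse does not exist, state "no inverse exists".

Extended Euclidean algorithm:
444 = 5·85 + 19
85 = 4·19 + 9
19 = 2·9 + 1
9 = 9·1 + 0
The gcd is 1. Working backward:
1 = 19 − 2·9
1 = −2·85 + 9·19
1 = 9·444 − 47·85
Hence 85⁻¹ ≡ -47 ≡ 397 (mod 444).

397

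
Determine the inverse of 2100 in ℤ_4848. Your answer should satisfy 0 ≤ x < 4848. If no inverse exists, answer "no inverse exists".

no inverse exists

Euclidean algorithm on 4848, 2100:
4848 = 2·2100 + 648
2100 = 3·648 + 156
648 = 4·156 + 24
156 = 6·24 + 12
24 = 2·12 + 0
Since gcd = 12 > 1, 2100 is not a unit mod 4848.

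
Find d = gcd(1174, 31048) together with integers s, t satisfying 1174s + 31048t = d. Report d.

Euclidean algorithm:
31048 = 26*1174 + 524
1174 = 2*524 + 126
524 = 4*126 + 20
126 = 6*20 + 6
20 = 3*6 + 2
6 = 3*2 + 0
gcd(1174, 31048) = 2.
Working backward:
2 = 20 − 3·6
2 = −3·126 + 19·20
2 = 19·524 − 79·126
2 = −79·1174 + 177·524
2 = 177·31048 − 4681·1174
So 2 = (177)·31048 + (-4681)·1174.

2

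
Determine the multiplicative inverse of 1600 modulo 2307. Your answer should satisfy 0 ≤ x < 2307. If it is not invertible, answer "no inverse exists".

2245

Extended Euclidean algorithm:
2307 = 1×1600 + 707
1600 = 2×707 + 186
707 = 3×186 + 149
186 = 1×149 + 37
149 = 4×37 + 1
37 = 37×1 + 0
The gcd is 1. Working backward:
1 = 149 − 4·37
1 = −4·186 + 5·149
1 = 5·707 − 19·186
1 = −19·1600 + 43·707
1 = 43·2307 − 62·1600
Hence 1600⁻¹ ≡ -62 ≡ 2245 (mod 2307).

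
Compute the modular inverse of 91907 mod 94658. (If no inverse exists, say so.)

15243

Extended Euclidean algorithm:
94658 = 1*91907 + 2751
91907 = 33*2751 + 1124
2751 = 2*1124 + 503
1124 = 2*503 + 118
503 = 4*118 + 31
118 = 3*31 + 25
31 = 1*25 + 6
25 = 4*6 + 1
6 = 6*1 + 0
Since gcd(91907, 94658) = 1, back-substitute to write 1 as a combination:
1 = 25 − 4·6
1 = −4·31 + 5·25
1 = 5·118 − 19·31
1 = −19·503 + 81·118
1 = 81·1124 − 181·503
1 = −181·2751 + 443·1124
1 = 443·91907 − 14800·2751
1 = −14800·94658 + 15243·91907
So 91907·15243 ≡ 1 (mod 94658).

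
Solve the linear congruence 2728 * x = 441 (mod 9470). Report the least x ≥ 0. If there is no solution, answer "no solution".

no solution

gcd(2728, 9470):
9470 = 3·2728 + 1286
2728 = 2·1286 + 156
1286 = 8·156 + 38
156 = 4·38 + 4
38 = 9·4 + 2
4 = 2·2 + 0
gcd = 2, but 2 ∤ 441, so the congruence has no solution.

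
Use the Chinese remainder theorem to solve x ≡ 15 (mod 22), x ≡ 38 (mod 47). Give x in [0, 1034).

Write x = 15 + 22·k. Then 22·k ≡ 38 − 15 ≡ 23 (mod 47).
Need 22⁻¹ mod 47. Extended Euclid on (47, 22):
47 = 2×22 + 3
22 = 7×3 + 1
3 = 3×1 + 0
Back-substitute:
1 = 22 − 7·3
1 = −7·47 + 15·22
22⁻¹ ≡ 15 (mod 47), so k ≡ 15·23 ≡ 16 (mod 47).
x = 15 + 22·16 = 367.

367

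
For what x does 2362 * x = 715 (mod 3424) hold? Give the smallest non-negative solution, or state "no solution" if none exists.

gcd(2362, 3424):
3424 = 1×2362 + 1062
2362 = 2×1062 + 238
1062 = 4×238 + 110
238 = 2×110 + 18
110 = 6×18 + 2
18 = 9×2 + 0
gcd = 2, but 2 ∤ 715, so the congruence has no solution.

no solution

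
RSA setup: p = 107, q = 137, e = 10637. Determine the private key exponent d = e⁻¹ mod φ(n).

φ(n) = (p−1)(q−1) = 106·136 = 14416.
Need d with 10637·d ≡ 1 (mod 14416). Apply the extended Euclidean algorithm:
14416 = 1×10637 + 3779
10637 = 2×3779 + 3079
3779 = 1×3079 + 700
3079 = 4×700 + 279
700 = 2×279 + 142
279 = 1×142 + 137
142 = 1×137 + 5
137 = 27×5 + 2
5 = 2×2 + 1
2 = 2×1 + 0
Back-substitute:
1 = 5 − 2·2
1 = −2·137 + 55·5
1 = 55·142 − 57·137
1 = −57·279 + 112·142
1 = 112·700 − 281·279
1 = −281·3079 + 1236·700
1 = 1236·3779 − 1517·3079
1 = −1517·10637 + 4270·3779
1 = 4270·14416 − 5787·10637
So 10637·(-5787) ≡ 1 (mod 14416), hence d ≡ -5787 ≡ 8629 (mod 14416).

8629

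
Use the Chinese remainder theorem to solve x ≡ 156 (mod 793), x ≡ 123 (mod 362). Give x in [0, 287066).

Write x = 156 + 793·k. Then 793·k ≡ 123 − 156 ≡ 329 (mod 362).
Need 793⁻¹ mod 362. Extended Euclid on (362, 69):
362 = 5·69 + 17
69 = 4·17 + 1
17 = 17·1 + 0
Back-substitute:
1 = 69 − 4·17
1 = −4·362 + 21·69
793⁻¹ ≡ 21 (mod 362), so k ≡ 21·329 ≡ 31 (mod 362).
x = 156 + 793·31 = 24739.

24739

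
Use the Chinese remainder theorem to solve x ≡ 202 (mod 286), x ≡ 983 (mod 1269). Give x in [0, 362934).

126614

Write x = 202 + 286·k. Then 286·k ≡ 983 − 202 ≡ 781 (mod 1269).
Need 286⁻¹ mod 1269. Extended Euclid on (1269, 286):
1269 = 4×286 + 125
286 = 2×125 + 36
125 = 3×36 + 17
36 = 2×17 + 2
17 = 8×2 + 1
2 = 2×1 + 0
Back-substitute:
1 = 17 − 8·2
1 = −8·36 + 17·17
1 = 17·125 − 59·36
1 = −59·286 + 135·125
1 = 135·1269 − 599·286
286⁻¹ ≡ 670 (mod 1269), so k ≡ 670·781 ≡ 442 (mod 1269).
x = 202 + 286·442 = 126614.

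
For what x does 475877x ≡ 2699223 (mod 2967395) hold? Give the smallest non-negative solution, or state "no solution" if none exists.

First find gcd(475877, 2967395):
2967395 = 6·475877 + 112133
475877 = 4·112133 + 27345
112133 = 4·27345 + 2753
27345 = 9·2753 + 2568
2753 = 1·2568 + 185
2568 = 13·185 + 163
185 = 1·163 + 22
163 = 7·22 + 9
22 = 2·9 + 4
9 = 2·4 + 1
4 = 4·1 + 0
gcd = 1, so a unique solution mod 2967395 exists.
Back-substitute for the Bézout coefficients:
1 = 9 − 2·4
1 = −2·22 + 5·9
1 = 5·163 − 37·22
1 = −37·185 + 42·163
1 = 42·2568 − 583·185
1 = −583·2753 + 625·2568
1 = 625·27345 − 6208·2753
1 = −6208·112133 + 25457·27345
1 = 25457·475877 − 108036·112133
1 = −108036·2967395 + 673673·475877
So 475877·(673673) ≡ 1 (mod 2967395), giving 475877⁻¹ ≡ 673673.
x ≡ 475877⁻¹·2699223 ≡ 673673·2699223 ≡ 706634 (mod 2967395).

706634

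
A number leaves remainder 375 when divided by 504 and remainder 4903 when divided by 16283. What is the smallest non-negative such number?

6518103

Write x = 375 + 504·k. Then 504·k ≡ 4903 − 375 ≡ 4528 (mod 16283).
Need 504⁻¹ mod 16283. Extended Euclid on (16283, 504):
16283 = 32·504 + 155
504 = 3·155 + 39
155 = 3·39 + 38
39 = 1·38 + 1
38 = 38·1 + 0
Back-substitute:
1 = 39 − 38
1 = −155 + 4·39
1 = 4·504 − 13·155
1 = −13·16283 + 420·504
504⁻¹ ≡ 420 (mod 16283), so k ≡ 420·4528 ≡ 12932 (mod 16283).
x = 375 + 504·12932 = 6518103.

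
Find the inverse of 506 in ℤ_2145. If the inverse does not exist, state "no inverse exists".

Compute gcd(506, 2145):
2145 = 4×506 + 121
506 = 4×121 + 22
121 = 5×22 + 11
22 = 2×11 + 0
The gcd is 11, not 1, hence no inverse exists.

no inverse exists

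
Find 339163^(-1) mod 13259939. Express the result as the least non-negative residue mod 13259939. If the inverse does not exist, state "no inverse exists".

no inverse exists

Euclidean algorithm on 13259939, 339163:
13259939 = 39×339163 + 32582
339163 = 10×32582 + 13343
32582 = 2×13343 + 5896
13343 = 2×5896 + 1551
5896 = 3×1551 + 1243
1551 = 1×1243 + 308
1243 = 4×308 + 11
308 = 28×11 + 0
gcd(339163, 13259939) = 11 ≠ 1, so 339163 has no multiplicative inverse modulo 13259939.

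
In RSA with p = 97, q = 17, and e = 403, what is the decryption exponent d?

φ(n) = (p−1)(q−1) = 96·16 = 1536.
Need d with 403·d ≡ 1 (mod 1536). Apply the extended Euclidean algorithm:
1536 = 3×403 + 327
403 = 1×327 + 76
327 = 4×76 + 23
76 = 3×23 + 7
23 = 3×7 + 2
7 = 3×2 + 1
2 = 2×1 + 0
Back-substitute:
1 = 7 − 3·2
1 = −3·23 + 10·7
1 = 10·76 − 33·23
1 = −33·327 + 142·76
1 = 142·403 − 175·327
1 = −175·1536 + 667·403
So 403·667 ≡ 1 (mod 1536), hence d = 667.

667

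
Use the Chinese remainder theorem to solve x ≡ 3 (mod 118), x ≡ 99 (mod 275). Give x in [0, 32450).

14399

Write x = 3 + 118·k. Then 118·k ≡ 99 − 3 ≡ 96 (mod 275).
Need 118⁻¹ mod 275. Extended Euclid on (275, 118):
275 = 2·118 + 39
118 = 3·39 + 1
39 = 39·1 + 0
Back-substitute:
1 = 118 − 3·39
1 = −3·275 + 7·118
118⁻¹ ≡ 7 (mod 275), so k ≡ 7·96 ≡ 122 (mod 275).
x = 3 + 118·122 = 14399.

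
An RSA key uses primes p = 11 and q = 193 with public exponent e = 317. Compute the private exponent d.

533

φ(n) = (p−1)(q−1) = 10·192 = 1920.
Need d with 317·d ≡ 1 (mod 1920). Apply the extended Euclidean algorithm:
1920 = 6×317 + 18
317 = 17×18 + 11
18 = 1×11 + 7
11 = 1×7 + 4
7 = 1×4 + 3
4 = 1×3 + 1
3 = 3×1 + 0
Back-substitute:
1 = 4 − 3
1 = −7 + 2·4
1 = 2·11 − 3·7
1 = −3·18 + 5·11
1 = 5·317 − 88·18
1 = −88·1920 + 533·317
So 317·533 ≡ 1 (mod 1920), hence d = 533.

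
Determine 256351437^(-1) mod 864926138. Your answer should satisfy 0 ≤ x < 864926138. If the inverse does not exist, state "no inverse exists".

Extended Euclidean algorithm:
864926138 = 3*256351437 + 95871827
256351437 = 2*95871827 + 64607783
95871827 = 1*64607783 + 31264044
64607783 = 2*31264044 + 2079695
31264044 = 15*2079695 + 68619
2079695 = 30*68619 + 21125
68619 = 3*21125 + 5244
21125 = 4*5244 + 149
5244 = 35*149 + 29
149 = 5*29 + 4
29 = 7*4 + 1
4 = 4*1 + 0
Since gcd(256351437, 864926138) = 1, back-substitute to write 1 as a combination:
1 = 29 − 7·4
1 = −7·149 + 36·29
1 = 36·5244 − 1267·149
1 = −1267·21125 + 5104·5244
1 = 5104·68619 − 16579·21125
1 = −16579·2079695 + 502474·68619
1 = 502474·31264044 − 7553689·2079695
1 = −7553689·64607783 + 15609852·31264044
1 = 15609852·95871827 − 23163541·64607783
1 = −23163541·256351437 + 61936934·95871827
1 = 61936934·864926138 − 208974343·256351437
Thus 256351437·(-208974343) ≡ 1 (mod 864926138); reducing, -208974343 mod 864926138 = 655951795.

655951795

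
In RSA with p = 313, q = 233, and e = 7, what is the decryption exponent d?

51703

φ(n) = (p−1)(q−1) = 312·232 = 72384.
Need d with 7·d ≡ 1 (mod 72384). Apply the extended Euclidean algorithm:
72384 = 10340*7 + 4
7 = 1*4 + 3
4 = 1*3 + 1
3 = 3*1 + 0
Back-substitute:
1 = 4 − 3
1 = −7 + 2·4
1 = 2·72384 − 20681·7
So 7·(-20681) ≡ 1 (mod 72384), hence d ≡ -20681 ≡ 51703 (mod 72384).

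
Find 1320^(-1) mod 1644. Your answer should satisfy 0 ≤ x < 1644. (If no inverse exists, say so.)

Euclidean algorithm on 1644, 1320:
1644 = 1·1320 + 324
1320 = 4·324 + 24
324 = 13·24 + 12
24 = 2·12 + 0
Since gcd = 12 > 1, 1320 is not a unit mod 1644.

no inverse exists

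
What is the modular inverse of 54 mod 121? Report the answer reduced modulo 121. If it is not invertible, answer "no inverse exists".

Apply the Euclidean algorithm to 121 and 54:
121 = 2×54 + 13
54 = 4×13 + 2
13 = 6×2 + 1
2 = 2×1 + 0
The gcd is 1. Working backward:
1 = 13 − 6·2
1 = −6·54 + 25·13
1 = 25·121 − 56·54
So 54·(-56) ≡ 1 (mod 121), and -56 ≡ 65 (mod 121).

65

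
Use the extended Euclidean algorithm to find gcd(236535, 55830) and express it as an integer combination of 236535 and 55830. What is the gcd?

Euclidean algorithm:
236535 = 4*55830 + 13215
55830 = 4*13215 + 2970
13215 = 4*2970 + 1335
2970 = 2*1335 + 300
1335 = 4*300 + 135
300 = 2*135 + 30
135 = 4*30 + 15
30 = 2*15 + 0
gcd(236535, 55830) = 15.
Working backward:
15 = 135 − 4·30
15 = −4·300 + 9·135
15 = 9·1335 − 40·300
15 = −40·2970 + 89·1335
15 = 89·13215 − 396·2970
15 = −396·55830 + 1673·13215
15 = 1673·236535 − 7088·55830
So 15 = (1673)·236535 + (-7088)·55830.

15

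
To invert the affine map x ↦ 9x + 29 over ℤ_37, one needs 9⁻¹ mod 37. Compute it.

33

Apply the Euclidean algorithm to 37 and 9:
37 = 4*9 + 1
9 = 9*1 + 0
Since gcd(9, 37) = 1, back-substitute to write 1 as a combination:
1 = 37 − 4·9
Thus 9·(-4) ≡ 1 (mod 37); reducing, -4 mod 37 = 33.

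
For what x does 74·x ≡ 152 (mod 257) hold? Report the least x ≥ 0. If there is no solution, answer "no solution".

9

First find gcd(74, 257):
257 = 3*74 + 35
74 = 2*35 + 4
35 = 8*4 + 3
4 = 1*3 + 1
3 = 3*1 + 0
gcd = 1, so a unique solution mod 257 exists.
Back-substitute for the Bézout coefficients:
1 = 4 − 3
1 = −35 + 9·4
1 = 9·74 − 19·35
1 = −19·257 + 66·74
So 74·(66) ≡ 1 (mod 257), giving 74⁻¹ ≡ 66.
x ≡ 74⁻¹·152 ≡ 66·152 ≡ 9 (mod 257).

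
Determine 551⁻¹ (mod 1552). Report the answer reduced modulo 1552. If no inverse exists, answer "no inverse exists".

Apply the Euclidean algorithm to 1552 and 551:
1552 = 2*551 + 450
551 = 1*450 + 101
450 = 4*101 + 46
101 = 2*46 + 9
46 = 5*9 + 1
9 = 9*1 + 0
The gcd is 1. Working backward:
1 = 46 − 5·9
1 = −5·101 + 11·46
1 = 11·450 − 49·101
1 = −49·551 + 60·450
1 = 60·1552 − 169·551
So 551·(-169) ≡ 1 (mod 1552), and -169 ≡ 1383 (mod 1552).

1383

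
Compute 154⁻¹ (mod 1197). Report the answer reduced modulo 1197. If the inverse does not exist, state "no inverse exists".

no inverse exists

Compute gcd(154, 1197):
1197 = 7·154 + 119
154 = 1·119 + 35
119 = 3·35 + 14
35 = 2·14 + 7
14 = 2·7 + 0
Since gcd = 7 > 1, 154 is not a unit mod 1197.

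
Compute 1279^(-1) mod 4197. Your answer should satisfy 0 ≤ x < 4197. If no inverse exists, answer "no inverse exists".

2320

gcd(4197, 1279) by repeated division:
4197 = 3·1279 + 360
1279 = 3·360 + 199
360 = 1·199 + 161
199 = 1·161 + 38
161 = 4·38 + 9
38 = 4·9 + 2
9 = 4·2 + 1
2 = 2·1 + 0
The gcd is 1. Working backward:
1 = 9 − 4·2
1 = −4·38 + 17·9
1 = 17·161 − 72·38
1 = −72·199 + 89·161
1 = 89·360 − 161·199
1 = −161·1279 + 572·360
1 = 572·4197 − 1877·1279
Hence 1279⁻¹ ≡ -1877 ≡ 2320 (mod 4197).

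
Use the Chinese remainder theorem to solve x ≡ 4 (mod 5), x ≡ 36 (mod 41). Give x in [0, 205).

159

Write x = 4 + 5·k. Then 5·k ≡ 36 − 4 ≡ 32 (mod 41).
Need 5⁻¹ mod 41. Extended Euclid on (41, 5):
41 = 8·5 + 1
5 = 5·1 + 0
Back-substitute:
1 = 41 − 8·5
5⁻¹ ≡ 33 (mod 41), so k ≡ 33·32 ≡ 31 (mod 41).
x = 4 + 5·31 = 159.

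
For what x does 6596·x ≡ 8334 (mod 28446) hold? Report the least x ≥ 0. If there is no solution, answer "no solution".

First find gcd(6596, 28446):
28446 = 4·6596 + 2062
6596 = 3·2062 + 410
2062 = 5·410 + 12
410 = 34·12 + 2
12 = 6·2 + 0
gcd = 2 and 2 | 8334, so solutions exist. Divide through by 2: 3298x ≡ 4167 (mod 14223).
Now find 3298⁻¹ mod 14223:
14223 = 4·3298 + 1031
3298 = 3·1031 + 205
1031 = 5·205 + 6
205 = 34·6 + 1
6 = 6·1 + 0
Back-substitute:
1 = 205 − 34·6
1 = −34·1031 + 171·205
1 = 171·3298 − 547·1031
1 = −547·14223 + 2359·3298
So 3298⁻¹ ≡ 2359 (mod 14223).
Then x ≡ 2359·4167 ≡ 1860 (mod 14223); the smallest non-negative solution is x = 1860.

1860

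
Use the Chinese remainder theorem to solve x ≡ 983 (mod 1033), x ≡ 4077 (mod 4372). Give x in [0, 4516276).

2168217

Write x = 983 + 1033·k. Then 1033·k ≡ 4077 − 983 ≡ 3094 (mod 4372).
Need 1033⁻¹ mod 4372. Extended Euclid on (4372, 1033):
4372 = 4×1033 + 240
1033 = 4×240 + 73
240 = 3×73 + 21
73 = 3×21 + 10
21 = 2×10 + 1
10 = 10×1 + 0
Back-substitute:
1 = 21 − 2·10
1 = −2·73 + 7·21
1 = 7·240 − 23·73
1 = −23·1033 + 99·240
1 = 99·4372 − 419·1033
1033⁻¹ ≡ 3953 (mod 4372), so k ≡ 3953·3094 ≡ 2098 (mod 4372).
x = 983 + 1033·2098 = 2168217.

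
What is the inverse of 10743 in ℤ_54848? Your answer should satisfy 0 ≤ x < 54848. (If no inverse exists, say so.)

25415

Extended Euclidean algorithm:
54848 = 5×10743 + 1133
10743 = 9×1133 + 546
1133 = 2×546 + 41
546 = 13×41 + 13
41 = 3×13 + 2
13 = 6×2 + 1
2 = 2×1 + 0
The gcd is 1. Working backward:
1 = 13 − 6·2
1 = −6·41 + 19·13
1 = 19·546 − 253·41
1 = −253·1133 + 525·546
1 = 525·10743 − 4978·1133
1 = −4978·54848 + 25415·10743
So 10743·25415 ≡ 1 (mod 54848).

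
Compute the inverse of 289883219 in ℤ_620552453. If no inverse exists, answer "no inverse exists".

520850923

gcd(620552453, 289883219) by repeated division:
620552453 = 2·289883219 + 40786015
289883219 = 7·40786015 + 4381114
40786015 = 9·4381114 + 1355989
4381114 = 3·1355989 + 313147
1355989 = 4·313147 + 103401
313147 = 3·103401 + 2944
103401 = 35·2944 + 361
2944 = 8·361 + 56
361 = 6·56 + 25
56 = 2·25 + 6
25 = 4·6 + 1
6 = 6·1 + 0
Since gcd(289883219, 620552453) = 1, back-substitute to write 1 as a combination:
1 = 25 − 4·6
1 = −4·56 + 9·25
1 = 9·361 − 58·56
1 = −58·2944 + 473·361
1 = 473·103401 − 16613·2944
1 = −16613·313147 + 50312·103401
1 = 50312·1355989 − 217861·313147
1 = −217861·4381114 + 703895·1355989
1 = 703895·40786015 − 6552916·4381114
1 = −6552916·289883219 + 46574307·40786015
1 = 46574307·620552453 − 99701530·289883219
So 289883219·(-99701530) ≡ 1 (mod 620552453), and -99701530 ≡ 520850923 (mod 620552453).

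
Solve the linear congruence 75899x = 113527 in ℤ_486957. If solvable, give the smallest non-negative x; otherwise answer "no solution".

First find gcd(75899, 486957):
486957 = 6*75899 + 31563
75899 = 2*31563 + 12773
31563 = 2*12773 + 6017
12773 = 2*6017 + 739
6017 = 8*739 + 105
739 = 7*105 + 4
105 = 26*4 + 1
4 = 4*1 + 0
gcd = 1, so a unique solution mod 486957 exists.
Back-substitute for the Bézout coefficients:
1 = 105 − 26·4
1 = −26·739 + 183·105
1 = 183·6017 − 1490·739
1 = −1490·12773 + 3163·6017
1 = 3163·31563 − 7816·12773
1 = −7816·75899 + 18795·31563
1 = 18795·486957 − 120586·75899
So 75899·(-120586) ≡ 1 (mod 486957), giving 75899⁻¹ ≡ 366371.
x ≡ 75899⁻¹·113527 ≡ 366371·113527 ≡ 55319 (mod 486957).

55319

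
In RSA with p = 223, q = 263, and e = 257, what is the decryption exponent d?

10637

φ(n) = (p−1)(q−1) = 222·262 = 58164.
Need d with 257·d ≡ 1 (mod 58164). Apply the extended Euclidean algorithm:
58164 = 226*257 + 82
257 = 3*82 + 11
82 = 7*11 + 5
11 = 2*5 + 1
5 = 5*1 + 0
Back-substitute:
1 = 11 − 2·5
1 = −2·82 + 15·11
1 = 15·257 − 47·82
1 = −47·58164 + 10637·257
So 257·10637 ≡ 1 (mod 58164), hence d = 10637.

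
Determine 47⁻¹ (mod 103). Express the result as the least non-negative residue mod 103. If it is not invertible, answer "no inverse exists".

Extended Euclidean algorithm:
103 = 2×47 + 9
47 = 5×9 + 2
9 = 4×2 + 1
2 = 2×1 + 0
The gcd is 1. Working backward:
1 = 9 − 4·2
1 = −4·47 + 21·9
1 = 21·103 − 46·47
So 47·(-46) ≡ 1 (mod 103), and -46 ≡ 57 (mod 103).

57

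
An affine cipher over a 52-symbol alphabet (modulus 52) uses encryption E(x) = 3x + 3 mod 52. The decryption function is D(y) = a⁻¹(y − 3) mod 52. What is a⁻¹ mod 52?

Extended Euclidean algorithm:
52 = 17×3 + 1
3 = 3×1 + 0
The gcd is 1. Working backward:
1 = 52 − 17·3
So 3·(-17) ≡ 1 (mod 52), and -17 ≡ 35 (mod 52).

35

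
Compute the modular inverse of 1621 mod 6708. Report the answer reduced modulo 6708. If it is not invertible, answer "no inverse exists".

2785

Apply the Euclidean algorithm to 6708 and 1621:
6708 = 4·1621 + 224
1621 = 7·224 + 53
224 = 4·53 + 12
53 = 4·12 + 5
12 = 2·5 + 2
5 = 2·2 + 1
2 = 2·1 + 0
gcd = 1, so the inverse exists. Back-substitute:
1 = 5 − 2·2
1 = −2·12 + 5·5
1 = 5·53 − 22·12
1 = −22·224 + 93·53
1 = 93·1621 − 673·224
1 = −673·6708 + 2785·1621
So 1621·2785 ≡ 1 (mod 6708).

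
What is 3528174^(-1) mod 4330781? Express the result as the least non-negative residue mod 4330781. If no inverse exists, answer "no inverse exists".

Euclidean algorithm on 4330781, 3528174:
4330781 = 1*3528174 + 802607
3528174 = 4*802607 + 317746
802607 = 2*317746 + 167115
317746 = 1*167115 + 150631
167115 = 1*150631 + 16484
150631 = 9*16484 + 2275
16484 = 7*2275 + 559
2275 = 4*559 + 39
559 = 14*39 + 13
39 = 3*13 + 0
The gcd is 13, not 1, hence no inverse exists.

no inverse exists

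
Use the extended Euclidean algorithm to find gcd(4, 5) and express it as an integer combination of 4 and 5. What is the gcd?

1

Euclidean algorithm:
5 = 1×4 + 1
4 = 4×1 + 0
gcd(4, 5) = 1.
Back-substituting:
1 = 5 − 4
So 1 = (1)·5 + (-1)·4.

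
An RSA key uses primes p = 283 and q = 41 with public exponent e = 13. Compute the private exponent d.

8677

φ(n) = (p−1)(q−1) = 282·40 = 11280.
Need d with 13·d ≡ 1 (mod 11280). Apply the extended Euclidean algorithm:
11280 = 867*13 + 9
13 = 1*9 + 4
9 = 2*4 + 1
4 = 4*1 + 0
Back-substitute:
1 = 9 − 2·4
1 = −2·13 + 3·9
1 = 3·11280 − 2603·13
So 13·(-2603) ≡ 1 (mod 11280), hence d ≡ -2603 ≡ 8677 (mod 11280).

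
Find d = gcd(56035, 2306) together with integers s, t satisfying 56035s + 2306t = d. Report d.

1

Repeated division:
56035 = 24·2306 + 691
2306 = 3·691 + 233
691 = 2·233 + 225
233 = 1·225 + 8
225 = 28·8 + 1
8 = 8·1 + 0
gcd(56035, 2306) = 1.
Back-substituting:
1 = 225 − 28·8
1 = −28·233 + 29·225
1 = 29·691 − 86·233
1 = −86·2306 + 287·691
1 = 287·56035 − 6974·2306
So 1 = (287)·56035 + (-6974)·2306.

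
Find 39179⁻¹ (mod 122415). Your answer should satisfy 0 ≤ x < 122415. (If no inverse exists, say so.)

Apply the Euclidean algorithm to 122415 and 39179:
122415 = 3*39179 + 4878
39179 = 8*4878 + 155
4878 = 31*155 + 73
155 = 2*73 + 9
73 = 8*9 + 1
9 = 9*1 + 0
The gcd is 1. Working backward:
1 = 73 − 8·9
1 = −8·155 + 17·73
1 = 17·4878 − 535·155
1 = −535·39179 + 4297·4878
1 = 4297·122415 − 13426·39179
Thus 39179·(-13426) ≡ 1 (mod 122415); reducing, -13426 mod 122415 = 108989.

108989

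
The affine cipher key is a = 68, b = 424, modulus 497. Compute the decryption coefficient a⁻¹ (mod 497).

Apply the Euclidean algorithm to 497 and 68:
497 = 7*68 + 21
68 = 3*21 + 5
21 = 4*5 + 1
5 = 5*1 + 0
gcd = 1, so the inverse exists. Back-substitute:
1 = 21 − 4·5
1 = −4·68 + 13·21
1 = 13·497 − 95·68
Thus 68·(-95) ≡ 1 (mod 497); reducing, -95 mod 497 = 402.

402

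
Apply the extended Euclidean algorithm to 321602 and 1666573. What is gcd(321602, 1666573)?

Apply Euclid's algorithm to 1666573 and 321602:
1666573 = 5*321602 + 58563
321602 = 5*58563 + 28787
58563 = 2*28787 + 989
28787 = 29*989 + 106
989 = 9*106 + 35
106 = 3*35 + 1
35 = 35*1 + 0
gcd(321602, 1666573) = 1.
Working backward:
1 = 106 − 3·35
1 = −3·989 + 28·106
1 = 28·28787 − 815·989
1 = −815·58563 + 1658·28787
1 = 1658·321602 − 9105·58563
1 = −9105·1666573 + 47183·321602
So 1 = (-9105)·1666573 + (47183)·321602.

1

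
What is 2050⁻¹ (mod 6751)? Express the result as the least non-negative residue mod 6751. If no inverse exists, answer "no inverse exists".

Apply the Euclidean algorithm to 6751 and 2050:
6751 = 3*2050 + 601
2050 = 3*601 + 247
601 = 2*247 + 107
247 = 2*107 + 33
107 = 3*33 + 8
33 = 4*8 + 1
8 = 8*1 + 0
gcd = 1, so the inverse exists. Back-substitute:
1 = 33 − 4·8
1 = −4·107 + 13·33
1 = 13·247 − 30·107
1 = −30·601 + 73·247
1 = 73·2050 − 249·601
1 = −249·6751 + 820·2050
So 2050·820 ≡ 1 (mod 6751).

820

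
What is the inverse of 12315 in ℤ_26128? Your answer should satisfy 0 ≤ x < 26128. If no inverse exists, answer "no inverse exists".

19971

gcd(26128, 12315) by repeated division:
26128 = 2·12315 + 1498
12315 = 8·1498 + 331
1498 = 4·331 + 174
331 = 1·174 + 157
174 = 1·157 + 17
157 = 9·17 + 4
17 = 4·4 + 1
4 = 4·1 + 0
gcd = 1, so the inverse exists. Back-substitute:
1 = 17 − 4·4
1 = −4·157 + 37·17
1 = 37·174 − 41·157
1 = −41·331 + 78·174
1 = 78·1498 − 353·331
1 = −353·12315 + 2902·1498
1 = 2902·26128 − 6157·12315
Thus 12315·(-6157) ≡ 1 (mod 26128); reducing, -6157 mod 26128 = 19971.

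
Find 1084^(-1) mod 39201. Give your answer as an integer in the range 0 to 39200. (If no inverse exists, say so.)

37429

Run Euclid on (39201, 1084):
39201 = 36·1084 + 177
1084 = 6·177 + 22
177 = 8·22 + 1
22 = 22·1 + 0
The gcd is 1. Working backward:
1 = 177 − 8·22
1 = −8·1084 + 49·177
1 = 49·39201 − 1772·1084
Thus 1084·(-1772) ≡ 1 (mod 39201); reducing, -1772 mod 39201 = 37429.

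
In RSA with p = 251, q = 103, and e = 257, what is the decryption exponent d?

893

φ(n) = (p−1)(q−1) = 250·102 = 25500.
Need d with 257·d ≡ 1 (mod 25500). Apply the extended Euclidean algorithm:
25500 = 99*257 + 57
257 = 4*57 + 29
57 = 1*29 + 28
29 = 1*28 + 1
28 = 28*1 + 0
Back-substitute:
1 = 29 − 28
1 = −57 + 2·29
1 = 2·257 − 9·57
1 = −9·25500 + 893·257
So 257·893 ≡ 1 (mod 25500), hence d = 893.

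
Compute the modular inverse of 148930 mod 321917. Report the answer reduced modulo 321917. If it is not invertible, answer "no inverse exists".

gcd(321917, 148930) by repeated division:
321917 = 2×148930 + 24057
148930 = 6×24057 + 4588
24057 = 5×4588 + 1117
4588 = 4×1117 + 120
1117 = 9×120 + 37
120 = 3×37 + 9
37 = 4×9 + 1
9 = 9×1 + 0
gcd = 1, so the inverse exists. Back-substitute:
1 = 37 − 4·9
1 = −4·120 + 13·37
1 = 13·1117 − 121·120
1 = −121·4588 + 497·1117
1 = 497·24057 − 2606·4588
1 = −2606·148930 + 16133·24057
1 = 16133·321917 − 34872·148930
Hence 148930⁻¹ ≡ -34872 ≡ 287045 (mod 321917).

287045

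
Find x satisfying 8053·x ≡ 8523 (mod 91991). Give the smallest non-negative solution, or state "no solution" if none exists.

49612

First find gcd(8053, 91991):
91991 = 11*8053 + 3408
8053 = 2*3408 + 1237
3408 = 2*1237 + 934
1237 = 1*934 + 303
934 = 3*303 + 25
303 = 12*25 + 3
25 = 8*3 + 1
3 = 3*1 + 0
gcd = 1, so a unique solution mod 91991 exists.
Back-substitute for the Bézout coefficients:
1 = 25 − 8·3
1 = −8·303 + 97·25
1 = 97·934 − 299·303
1 = −299·1237 + 396·934
1 = 396·3408 − 1091·1237
1 = −1091·8053 + 2578·3408
1 = 2578·91991 − 29449·8053
So 8053·(-29449) ≡ 1 (mod 91991), giving 8053⁻¹ ≡ 62542.
x ≡ 8053⁻¹·8523 ≡ 62542·8523 ≡ 49612 (mod 91991).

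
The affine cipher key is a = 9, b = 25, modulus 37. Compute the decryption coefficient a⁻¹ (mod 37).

gcd(37, 9) by repeated division:
37 = 4*9 + 1
9 = 9*1 + 0
gcd = 1, so the inverse exists. Back-substitute:
1 = 37 − 4·9
Hence 9⁻¹ ≡ -4 ≡ 33 (mod 37).

33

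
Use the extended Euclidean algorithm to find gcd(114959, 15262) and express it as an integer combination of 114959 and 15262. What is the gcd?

13

Repeated division:
114959 = 7×15262 + 8125
15262 = 1×8125 + 7137
8125 = 1×7137 + 988
7137 = 7×988 + 221
988 = 4×221 + 104
221 = 2×104 + 13
104 = 8×13 + 0
gcd(114959, 15262) = 13.
Working backward:
13 = 221 − 2·104
13 = −2·988 + 9·221
13 = 9·7137 − 65·988
13 = −65·8125 + 74·7137
13 = 74·15262 − 139·8125
13 = −139·114959 + 1047·15262
So 13 = (-139)·114959 + (1047)·15262.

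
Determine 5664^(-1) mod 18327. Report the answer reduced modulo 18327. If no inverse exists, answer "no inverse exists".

Compute gcd(5664, 18327):
18327 = 3×5664 + 1335
5664 = 4×1335 + 324
1335 = 4×324 + 39
324 = 8×39 + 12
39 = 3×12 + 3
12 = 4×3 + 0
gcd(5664, 18327) = 3 ≠ 1, so 5664 has no multiplicative inverse modulo 18327.

no inverse exists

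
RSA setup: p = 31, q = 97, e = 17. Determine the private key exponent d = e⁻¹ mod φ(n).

φ(n) = (p−1)(q−1) = 30·96 = 2880.
Need d with 17·d ≡ 1 (mod 2880). Apply the extended Euclidean algorithm:
2880 = 169·17 + 7
17 = 2·7 + 3
7 = 2·3 + 1
3 = 3·1 + 0
Back-substitute:
1 = 7 − 2·3
1 = −2·17 + 5·7
1 = 5·2880 − 847·17
So 17·(-847) ≡ 1 (mod 2880), hence d ≡ -847 ≡ 2033 (mod 2880).

2033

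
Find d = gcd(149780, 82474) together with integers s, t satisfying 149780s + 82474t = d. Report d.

Apply Euclid's algorithm to 149780 and 82474:
149780 = 1×82474 + 67306
82474 = 1×67306 + 15168
67306 = 4×15168 + 6634
15168 = 2×6634 + 1900
6634 = 3×1900 + 934
1900 = 2×934 + 32
934 = 29×32 + 6
32 = 5×6 + 2
6 = 3×2 + 0
gcd(149780, 82474) = 2.
Back-substituting:
2 = 32 − 5·6
2 = −5·934 + 146·32
2 = 146·1900 − 297·934
2 = −297·6634 + 1037·1900
2 = 1037·15168 − 2371·6634
2 = −2371·67306 + 10521·15168
2 = 10521·82474 − 12892·67306
2 = −12892·149780 + 23413·82474
So 2 = (-12892)·149780 + (23413)·82474.

2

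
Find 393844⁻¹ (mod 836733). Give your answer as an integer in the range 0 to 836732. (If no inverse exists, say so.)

802339

Extended Euclidean algorithm:
836733 = 2×393844 + 49045
393844 = 8×49045 + 1484
49045 = 33×1484 + 73
1484 = 20×73 + 24
73 = 3×24 + 1
24 = 24×1 + 0
gcd = 1, so the inverse exists. Back-substitute:
1 = 73 − 3·24
1 = −3·1484 + 61·73
1 = 61·49045 − 2016·1484
1 = −2016·393844 + 16189·49045
1 = 16189·836733 − 34394·393844
Thus 393844·(-34394) ≡ 1 (mod 836733); reducing, -34394 mod 836733 = 802339.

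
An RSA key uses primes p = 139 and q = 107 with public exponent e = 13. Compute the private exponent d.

φ(n) = (p−1)(q−1) = 138·106 = 14628.
Need d with 13·d ≡ 1 (mod 14628). Apply the extended Euclidean algorithm:
14628 = 1125*13 + 3
13 = 4*3 + 1
3 = 3*1 + 0
Back-substitute:
1 = 13 − 4·3
1 = −4·14628 + 4501·13
So 13·4501 ≡ 1 (mod 14628), hence d = 4501.

4501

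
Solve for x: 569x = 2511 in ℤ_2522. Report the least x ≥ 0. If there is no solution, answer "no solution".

First find gcd(569, 2522):
2522 = 4*569 + 246
569 = 2*246 + 77
246 = 3*77 + 15
77 = 5*15 + 2
15 = 7*2 + 1
2 = 2*1 + 0
gcd = 1, so a unique solution mod 2522 exists.
Back-substitute for the Bézout coefficients:
1 = 15 − 7·2
1 = −7·77 + 36·15
1 = 36·246 − 115·77
1 = −115·569 + 266·246
1 = 266·2522 − 1179·569
So 569·(-1179) ≡ 1 (mod 2522), giving 569⁻¹ ≡ 1343.
x ≡ 569⁻¹·2511 ≡ 1343·2511 ≡ 359 (mod 2522).

359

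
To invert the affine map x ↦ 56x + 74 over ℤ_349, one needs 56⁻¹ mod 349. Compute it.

268

gcd(349, 56) by repeated division:
349 = 6·56 + 13
56 = 4·13 + 4
13 = 3·4 + 1
4 = 4·1 + 0
The gcd is 1. Working backward:
1 = 13 − 3·4
1 = −3·56 + 13·13
1 = 13·349 − 81·56
So 56·(-81) ≡ 1 (mod 349), and -81 ≡ 268 (mod 349).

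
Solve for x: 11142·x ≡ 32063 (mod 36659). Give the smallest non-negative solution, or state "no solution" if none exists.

3474

First find gcd(11142, 36659):
36659 = 3·11142 + 3233
11142 = 3·3233 + 1443
3233 = 2·1443 + 347
1443 = 4·347 + 55
347 = 6·55 + 17
55 = 3·17 + 4
17 = 4·4 + 1
4 = 4·1 + 0
gcd = 1, so a unique solution mod 36659 exists.
Back-substitute for the Bézout coefficients:
1 = 17 − 4·4
1 = −4·55 + 13·17
1 = 13·347 − 82·55
1 = −82·1443 + 341·347
1 = 341·3233 − 764·1443
1 = −764·11142 + 2633·3233
1 = 2633·36659 − 8663·11142
So 11142·(-8663) ≡ 1 (mod 36659), giving 11142⁻¹ ≡ 27996.
x ≡ 11142⁻¹·32063 ≡ 27996·32063 ≡ 3474 (mod 36659).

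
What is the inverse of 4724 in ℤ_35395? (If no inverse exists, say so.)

Apply the Euclidean algorithm to 35395 and 4724:
35395 = 7×4724 + 2327
4724 = 2×2327 + 70
2327 = 33×70 + 17
70 = 4×17 + 2
17 = 8×2 + 1
2 = 2×1 + 0
The gcd is 1. Working backward:
1 = 17 − 8·2
1 = −8·70 + 33·17
1 = 33·2327 − 1097·70
1 = −1097·4724 + 2227·2327
1 = 2227·35395 − 16686·4724
So 4724·(-16686) ≡ 1 (mod 35395), and -16686 ≡ 18709 (mod 35395).

18709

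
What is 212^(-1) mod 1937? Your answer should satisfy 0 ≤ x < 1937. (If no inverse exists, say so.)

868

Run Euclid on (1937, 212):
1937 = 9*212 + 29
212 = 7*29 + 9
29 = 3*9 + 2
9 = 4*2 + 1
2 = 2*1 + 0
The gcd is 1. Working backward:
1 = 9 − 4·2
1 = −4·29 + 13·9
1 = 13·212 − 95·29
1 = −95·1937 + 868·212
So 212·868 ≡ 1 (mod 1937).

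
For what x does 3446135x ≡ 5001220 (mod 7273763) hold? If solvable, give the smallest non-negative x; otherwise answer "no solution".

First find gcd(3446135, 7273763):
7273763 = 2×3446135 + 381493
3446135 = 9×381493 + 12698
381493 = 30×12698 + 553
12698 = 22×553 + 532
553 = 1×532 + 21
532 = 25×21 + 7
21 = 3×7 + 0
gcd = 7 and 7 | 5001220, so solutions exist. Divide through by 7: 492305x ≡ 714460 (mod 1039109).
Now find 492305⁻¹ mod 1039109:
1039109 = 2·492305 + 54499
492305 = 9·54499 + 1814
54499 = 30·1814 + 79
1814 = 22·79 + 76
79 = 1·76 + 3
76 = 25·3 + 1
3 = 3·1 + 0
Back-substitute:
1 = 76 − 25·3
1 = −25·79 + 26·76
1 = 26·1814 − 597·79
1 = −597·54499 + 17936·1814
1 = 17936·492305 − 162021·54499
1 = −162021·1039109 + 341978·492305
So 492305⁻¹ ≡ 341978 (mod 1039109).
Then x ≡ 341978·714460 ≡ 785383 (mod 1039109); the smallest non-negative solution is x = 785383.

785383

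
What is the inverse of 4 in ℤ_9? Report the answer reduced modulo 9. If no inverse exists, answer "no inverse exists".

7

Run Euclid on (9, 4):
9 = 2×4 + 1
4 = 4×1 + 0
The gcd is 1. Working backward:
1 = 9 − 2·4
Thus 4·(-2) ≡ 1 (mod 9); reducing, -2 mod 9 = 7.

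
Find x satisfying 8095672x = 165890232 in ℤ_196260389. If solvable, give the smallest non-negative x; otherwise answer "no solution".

gcd(8095672, 196260389):
196260389 = 24·8095672 + 1964261
8095672 = 4·1964261 + 238628
1964261 = 8·238628 + 55237
238628 = 4·55237 + 17680
55237 = 3·17680 + 2197
17680 = 8·2197 + 104
2197 = 21·104 + 13
104 = 8·13 + 0
gcd = 13, but 13 ∤ 165890232, so the congruence has no solution.

no solution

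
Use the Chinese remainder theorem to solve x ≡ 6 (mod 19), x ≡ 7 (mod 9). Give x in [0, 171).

Write x = 6 + 19·k. Then 19·k ≡ 7 − 6 ≡ 1 (mod 9).
Need 19⁻¹ mod 9. Extended Euclid on (9, 1):
9 = 9·1 + 0
19⁻¹ ≡ 1 (mod 9), so k ≡ 1·1 ≡ 1 (mod 9).
x = 6 + 19·1 = 25.

25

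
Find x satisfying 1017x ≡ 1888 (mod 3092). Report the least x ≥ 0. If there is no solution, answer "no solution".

First find gcd(1017, 3092):
3092 = 3·1017 + 41
1017 = 24·41 + 33
41 = 1·33 + 8
33 = 4·8 + 1
8 = 8·1 + 0
gcd = 1, so a unique solution mod 3092 exists.
Back-substitute for the Bézout coefficients:
1 = 33 − 4·8
1 = −4·41 + 5·33
1 = 5·1017 − 124·41
1 = −124·3092 + 377·1017
So 1017·(377) ≡ 1 (mod 3092), giving 1017⁻¹ ≡ 377.
x ≡ 1017⁻¹·1888 ≡ 377·1888 ≡ 616 (mod 3092).

616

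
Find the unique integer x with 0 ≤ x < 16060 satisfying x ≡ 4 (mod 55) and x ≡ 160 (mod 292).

Write x = 4 + 55·k. Then 55·k ≡ 160 − 4 ≡ 156 (mod 292).
Need 55⁻¹ mod 292. Extended Euclid on (292, 55):
292 = 5·55 + 17
55 = 3·17 + 4
17 = 4·4 + 1
4 = 4·1 + 0
Back-substitute:
1 = 17 − 4·4
1 = −4·55 + 13·17
1 = 13·292 − 69·55
55⁻¹ ≡ 223 (mod 292), so k ≡ 223·156 ≡ 40 (mod 292).
x = 4 + 55·40 = 2204.

2204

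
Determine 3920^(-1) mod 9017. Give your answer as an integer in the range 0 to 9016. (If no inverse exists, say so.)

Apply the Euclidean algorithm to 9017 and 3920:
9017 = 2×3920 + 1177
3920 = 3×1177 + 389
1177 = 3×389 + 10
389 = 38×10 + 9
10 = 1×9 + 1
9 = 9×1 + 0
Since gcd(3920, 9017) = 1, back-substitute to write 1 as a combination:
1 = 10 − 9
1 = −389 + 39·10
1 = 39·1177 − 118·389
1 = −118·3920 + 393·1177
1 = 393·9017 − 904·3920
Thus 3920·(-904) ≡ 1 (mod 9017); reducing, -904 mod 9017 = 8113.

8113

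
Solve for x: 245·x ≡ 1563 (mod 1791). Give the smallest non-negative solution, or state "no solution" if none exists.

21

First find gcd(245, 1791):
1791 = 7·245 + 76
245 = 3·76 + 17
76 = 4·17 + 8
17 = 2·8 + 1
8 = 8·1 + 0
gcd = 1, so a unique solution mod 1791 exists.
Back-substitute for the Bézout coefficients:
1 = 17 − 2·8
1 = −2·76 + 9·17
1 = 9·245 − 29·76
1 = −29·1791 + 212·245
So 245·(212) ≡ 1 (mod 1791), giving 245⁻¹ ≡ 212.
x ≡ 245⁻¹·1563 ≡ 212·1563 ≡ 21 (mod 1791).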